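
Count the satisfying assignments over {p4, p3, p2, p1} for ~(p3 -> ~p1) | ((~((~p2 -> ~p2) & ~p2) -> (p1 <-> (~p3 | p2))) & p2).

Initial set: {T (~(p3 -> ~p1) | ((~((~p2 -> ~p2) & ~p2) -> (p1 <-> (~p3 | p2))) & p2))}.
T (~(p3 -> ~p1) | ((~((~p2 -> ~p2) & ~p2) -> (p1 <-> (~p3 | p2))) & p2)): β-rule — branch into T ~(p3 -> ~p1)  //  T ((~((~p2 -> ~p2) & ~p2) -> (p1 <-> (~p3 | p2))) & p2).
  branch 1 (add T ~(p3 -> ~p1)):
    T ~(p3 -> ~p1): α-rule — add T p3, F ~p1.
    ○ open, literals {p1=T, p3=T}.
  branch 2 (add T ((~((~p2 -> ~p2) & ~p2) -> (p1 <-> (~p3 | p2))) & p2)):
    T ((~((~p2 -> ~p2) & ~p2) -> (p1 <-> (~p3 | p2))) & p2): α-rule — add T (~((~p2 -> ~p2) & ~p2) -> (p1 <-> (~p3 | p2))), T p2.
    T (~((~p2 -> ~p2) & ~p2) -> (p1 <-> (~p3 | p2))): β-rule — branch into F ~((~p2 -> ~p2) & ~p2)  //  T (p1 <-> (~p3 | p2)).
      branch 2.1 (add F ~((~p2 -> ~p2) & ~p2)):
        F ~((~p2 -> ~p2) & ~p2): α-rule — add T (~p2 -> ~p2), T ~p2.
        × closes — contains both p2 and ~p2.
      branch 2.2 (add T (p1 <-> (~p3 | p2))):
        T (p1 <-> (~p3 | p2)): β-rule — branch into T p1, T (~p3 | p2)  //  F p1, F (~p3 | p2).
          branch 2.2.1 (add T p1, T (~p3 | p2)):
            T (~p3 | p2): β-rule — branch into T ~p3  //  T p2.
              branch 2.2.1.1 (add T ~p3):
                ○ open, literals {p1=T, p2=T, p3=F}.
              branch 2.2.1.2 (add T p2):
                ○ open, literals {p1=T, p2=T}.
          branch 2.2.2 (add F p1, F (~p3 | p2)):
            F (~p3 | p2): α-rule — add F ~p3, F p2.
            × closes — contains both p2 and ~p2.
2 branches closed, 3 open.
Each open branch fixes some atoms; the unmentioned ones are free. Counting distinct full assignments: branch {p1=T, p3=T} (p4, p2) contributes 4 new; branch {p1=T, p2=T, p3=F} (p4) contributes 2 new; branch {p1=T, p2=T} (p4, p3) contributes 0 new. Total: 6.

6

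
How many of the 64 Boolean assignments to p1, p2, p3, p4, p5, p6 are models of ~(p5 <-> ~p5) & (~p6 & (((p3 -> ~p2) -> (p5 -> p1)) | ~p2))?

Initial set: {(~(p5 <-> ~p5) & (~p6 & (((p3 -> ~p2) -> (p5 -> p1)) | ~p2)))}.
(~(p5 <-> ~p5) & (~p6 & (((p3 -> ~p2) -> (p5 -> p1)) | ~p2))): α-rule — add ~(p5 <-> ~p5), (~p6 & (((p3 -> ~p2) -> (p5 -> p1)) | ~p2)).
(~p6 & (((p3 -> ~p2) -> (p5 -> p1)) | ~p2)): α-rule — add ~p6, (((p3 -> ~p2) -> (p5 -> p1)) | ~p2).
~(p5 <-> ~p5): β-rule — branch into p5, ~~p5  //  ~p5, ~p5.
  branch 1 (add p5, ~~p5):
    (((p3 -> ~p2) -> (p5 -> p1)) | ~p2): β-rule — branch into ((p3 -> ~p2) -> (p5 -> p1))  //  ~p2.
      branch 1.1 (add ((p3 -> ~p2) -> (p5 -> p1))):
        ((p3 -> ~p2) -> (p5 -> p1)): β-rule — branch into ~(p3 -> ~p2)  //  (p5 -> p1).
          branch 1.1.1 (add ~(p3 -> ~p2)):
            ~(p3 -> ~p2): α-rule — add p3, ~~p2.
            ○ open, literals {p2=T, p3=T, p5=T, p6=F}.
          branch 1.1.2 (add (p5 -> p1)):
            (p5 -> p1): β-rule — branch into ~p5  //  p1.
              branch 1.1.2.1 (add ~p5):
                × closes — contains both p5 and ~p5.
              branch 1.1.2.2 (add p1):
                ○ open, literals {p1=T, p5=T, p6=F}.
      branch 1.2 (add ~p2):
        ○ open, literals {p2=F, p5=T, p6=F}.
  branch 2 (add ~p5, ~p5):
    (((p3 -> ~p2) -> (p5 -> p1)) | ~p2): β-rule — branch into ((p3 -> ~p2) -> (p5 -> p1))  //  ~p2.
      branch 2.1 (add ((p3 -> ~p2) -> (p5 -> p1))):
        ((p3 -> ~p2) -> (p5 -> p1)): β-rule — branch into ~(p3 -> ~p2)  //  (p5 -> p1).
          branch 2.1.1 (add ~(p3 -> ~p2)):
            ~(p3 -> ~p2): α-rule — add p3, ~~p2.
            ○ open, literals {p2=T, p3=T, p5=F, p6=F}.
          branch 2.1.2 (add (p5 -> p1)):
            (p5 -> p1): β-rule — branch into ~p5  //  p1.
              branch 2.1.2.1 (add ~p5):
                ○ open, literals {p5=F, p6=F}.
              branch 2.1.2.2 (add p1):
                ○ open, literals {p1=T, p5=F, p6=F}.
      branch 2.2 (add ~p2):
        ○ open, literals {p2=F, p5=F, p6=F}.
1 branch closed, 7 open.
Each open branch fixes some atoms; the unmentioned ones are free. Counting distinct full assignments: branch {p2=T, p3=T, p5=T, p6=F} (p1, p4) contributes 4 new; branch {p1=T, p5=T, p6=F} (p2, p3, p4) contributes 6 new; branch {p2=F, p5=T, p6=F} (p1, p3, p4) contributes 4 new; branch {p2=T, p3=T, p5=F, p6=F} (p1, p4) contributes 4 new; branch {p5=F, p6=F} (p1, p2, p3, p4) contributes 12 new; branch {p1=T, p5=F, p6=F} (p2, p3, p4) contributes 0 new; branch {p2=F, p5=F, p6=F} (p1, p3, p4) contributes 0 new. Total: 30.

30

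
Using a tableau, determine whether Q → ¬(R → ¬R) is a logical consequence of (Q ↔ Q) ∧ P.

Initial set: {((Q ↔ Q) ∧ P); ¬(Q → ¬(R → ¬R))}.
((Q ↔ Q) ∧ P): α-rule — add (Q ↔ Q), P.
¬(Q → ¬(R → ¬R)): α-rule — add Q, ¬¬(R → ¬R).
(Q ↔ Q): β-rule — branch into Q, Q  //  ¬Q, ¬Q.
  branch 1 (add Q, Q):
    ¬¬(R → ¬R): β-rule — branch into ¬R  //  ¬R.
      branch 1.1 (add ¬R):
        ○ open, literals {P=1, Q=1, R=0}.
      branch 1.2 (add ¬R):
        ○ open, literals {P=1, Q=1, R=0}.
  branch 2 (add ¬Q, ¬Q):
    × closes — contains both Q and ¬Q.
1 branch closed, 2 open.
An open branch gives a countermodel: P=1, Q=1, R=0 (unmentioned atoms arbitrary); the premises hold there but the conclusion fails.

No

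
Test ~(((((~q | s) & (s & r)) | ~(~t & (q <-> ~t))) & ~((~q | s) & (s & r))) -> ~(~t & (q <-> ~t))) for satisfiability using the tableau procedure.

Unsatisfiable

Initial set: {T ~(((((~q | s) & (s & r)) | ~(~t & (q <-> ~t))) & ~((~q | s) & (s & r))) -> ~(~t & (q <-> ~t)))}.
T ~(((((~q | s) & (s & r)) | ~(~t & (q <-> ~t))) & ~((~q | s) & (s & r))) -> ~(~t & (q <-> ~t))): α-rule — add T ((((~q | s) & (s & r)) | ~(~t & (q <-> ~t))) & ~((~q | s) & (s & r))), F ~(~t & (q <-> ~t)).
T ((((~q | s) & (s & r)) | ~(~t & (q <-> ~t))) & ~((~q | s) & (s & r))): α-rule — add T (((~q | s) & (s & r)) | ~(~t & (q <-> ~t))), T ~((~q | s) & (s & r)).
F ~(~t & (q <-> ~t)): α-rule — add T ~t, T (q <-> ~t).
T (((~q | s) & (s & r)) | ~(~t & (q <-> ~t))): β-rule — branch into T ((~q | s) & (s & r))  //  T ~(~t & (q <-> ~t)).
  branch 1 (add T ((~q | s) & (s & r))):
    T ((~q | s) & (s & r)): α-rule — add T (~q | s), T (s & r).
    T (s & r): α-rule — add T s, T r.
    T ~((~q | s) & (s & r)): β-rule — branch into F (~q | s)  //  F (s & r).
      branch 1.1 (add F (~q | s)):
        F (~q | s): α-rule — add F ~q, F s.
        × closes — contains both s and ~s.
      branch 1.2 (add F (s & r)):
        T (q <-> ~t): β-rule — branch into T q, T ~t  //  F q, F ~t.
          branch 1.2.1 (add T q, T ~t):
            T (~q | s): β-rule — branch into T ~q  //  T s.
              branch 1.2.1.1 (add T ~q):
                × closes — contains both q and ~q.
              branch 1.2.1.2 (add T s):
                F (s & r): β-rule — branch into F s  //  F r.
                  branch 1.2.1.2.1 (add F s):
                    × closes — contains both s and ~s.
                  branch 1.2.1.2.2 (add F r):
                    × closes — contains both r and ~r.
          branch 1.2.2 (add F q, F ~t):
            × closes — contains both t and ~t.
  branch 2 (add T ~(~t & (q <-> ~t))):
    T ~((~q | s) & (s & r)): β-rule — branch into F (~q | s)  //  F (s & r).
      branch 2.1 (add F (~q | s)):
        F (~q | s): α-rule — add F ~q, F s.
        T (q <-> ~t): β-rule — branch into T q, T ~t  //  F q, F ~t.
          branch 2.1.1 (add T q, T ~t):
            T ~(~t & (q <-> ~t)): β-rule — branch into F ~t  //  F (q <-> ~t).
              branch 2.1.1.1 (add F ~t):
                × closes — contains both t and ~t.
              branch 2.1.1.2 (add F (q <-> ~t)):
                F (q <-> ~t): β-rule — branch into T q, F ~t  //  F q, T ~t.
                  branch 2.1.1.2.1 (add T q, F ~t):
                    × closes — contains both t and ~t.
                  branch 2.1.1.2.2 (add F q, T ~t):
                    × closes — contains both q and ~q.
          branch 2.1.2 (add F q, F ~t):
            × closes — contains both q and ~q.
      branch 2.2 (add F (s & r)):
        T (q <-> ~t): β-rule — branch into T q, T ~t  //  F q, F ~t.
          branch 2.2.1 (add T q, T ~t):
            T ~(~t & (q <-> ~t)): β-rule — branch into F ~t  //  F (q <-> ~t).
              branch 2.2.1.1 (add F ~t):
                × closes — contains both t and ~t.
              branch 2.2.1.2 (add F (q <-> ~t)):
                F (s & r): β-rule — branch into F s  //  F r.
                  branch 2.2.1.2.1 (add F s):
                    F (q <-> ~t): β-rule — branch into T q, F ~t  //  F q, T ~t.
                      branch 2.2.1.2.1.1 (add T q, F ~t):
                        × closes — contains both t and ~t.
                      branch 2.2.1.2.1.2 (add F q, T ~t):
                        × closes — contains both q and ~q.
                  branch 2.2.1.2.2 (add F r):
                    F (q <-> ~t): β-rule — branch into T q, F ~t  //  F q, T ~t.
                      branch 2.2.1.2.2.1 (add T q, F ~t):
                        × closes — contains both t and ~t.
                      branch 2.2.1.2.2.2 (add F q, T ~t):
                        × closes — contains both q and ~q.
          branch 2.2.2 (add F q, F ~t):
            × closes — contains both t and ~t.
All 15 branches close.
Every branch closed; the formula is unsatisfiable.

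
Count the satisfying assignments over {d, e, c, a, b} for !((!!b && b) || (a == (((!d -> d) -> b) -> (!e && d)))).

Initial set: {!((!!b && b) || (a == (((!d -> d) -> b) -> (!e && d))))}.
!((!!b && b) || (a == (((!d -> d) -> b) -> (!e && d)))): α-rule — add !(!!b && b), !(a == (((!d -> d) -> b) -> (!e && d))).
!(!!b && b): β-rule — branch into !!!b  //  !b.
  branch 1 (add !!!b):
    !!!b: drop double negation, giving !b.
    !(a == (((!d -> d) -> b) -> (!e && d))): β-rule — branch into a, !(((!d -> d) -> b) -> (!e && d))  //  !a, (((!d -> d) -> b) -> (!e && d)).
      branch 1.1 (add a, !(((!d -> d) -> b) -> (!e && d))):
        !(((!d -> d) -> b) -> (!e && d)): α-rule — add ((!d -> d) -> b), !(!e && d).
        ((!d -> d) -> b): β-rule — branch into !(!d -> d)  //  b.
          branch 1.1.1 (add !(!d -> d)):
            !(!d -> d): α-rule — add !d, !d.
            !(!e && d): β-rule — branch into !!e  //  !d.
              branch 1.1.1.1 (add !!e):
                ○ open, literals {a=T, b=F, d=F, e=T}.
              branch 1.1.1.2 (add !d):
                ○ open, literals {a=T, b=F, d=F}.
          branch 1.1.2 (add b):
            × closes — contains both b and !b.
      branch 1.2 (add !a, (((!d -> d) -> b) -> (!e && d))):
        (((!d -> d) -> b) -> (!e && d)): β-rule — branch into !((!d -> d) -> b)  //  (!e && d).
          branch 1.2.1 (add !((!d -> d) -> b)):
            !((!d -> d) -> b): α-rule — add (!d -> d), !b.
            (!d -> d): β-rule — branch into !!d  //  d.
              branch 1.2.1.1 (add !!d):
                ○ open, literals {a=F, b=F, d=T}.
              branch 1.2.1.2 (add d):
                ○ open, literals {a=F, b=F, d=T}.
          branch 1.2.2 (add (!e && d)):
            (!e && d): α-rule — add !e, d.
            ○ open, literals {a=F, b=F, d=T, e=F}.
  branch 2 (add !b):
    !(a == (((!d -> d) -> b) -> (!e && d))): β-rule — branch into a, !(((!d -> d) -> b) -> (!e && d))  //  !a, (((!d -> d) -> b) -> (!e && d)).
      branch 2.1 (add a, !(((!d -> d) -> b) -> (!e && d))):
        !(((!d -> d) -> b) -> (!e && d)): α-rule — add ((!d -> d) -> b), !(!e && d).
        ((!d -> d) -> b): β-rule — branch into !(!d -> d)  //  b.
          branch 2.1.1 (add !(!d -> d)):
            !(!d -> d): α-rule — add !d, !d.
            !(!e && d): β-rule — branch into !!e  //  !d.
              branch 2.1.1.1 (add !!e):
                ○ open, literals {a=T, b=F, d=F, e=T}.
              branch 2.1.1.2 (add !d):
                ○ open, literals {a=T, b=F, d=F}.
          branch 2.1.2 (add b):
            × closes — contains both b and !b.
      branch 2.2 (add !a, (((!d -> d) -> b) -> (!e && d))):
        (((!d -> d) -> b) -> (!e && d)): β-rule — branch into !((!d -> d) -> b)  //  (!e && d).
          branch 2.2.1 (add !((!d -> d) -> b)):
            !((!d -> d) -> b): α-rule — add (!d -> d), !b.
            (!d -> d): β-rule — branch into !!d  //  d.
              branch 2.2.1.1 (add !!d):
                ○ open, literals {a=F, b=F, d=T}.
              branch 2.2.1.2 (add d):
                ○ open, literals {a=F, b=F, d=T}.
          branch 2.2.2 (add (!e && d)):
            (!e && d): α-rule — add !e, d.
            ○ open, literals {a=F, b=F, d=T, e=F}.
2 branches closed, 10 open.
Each open branch fixes some atoms; the unmentioned ones are free. Counting distinct full assignments: branch {a=T, b=F, d=F, e=T} (c) contributes 2 new; branch {a=T, b=F, d=F} (e, c) contributes 2 new; branch {a=F, b=F, d=T} (e, c) contributes 4 new; branch {a=F, b=F, d=T} (e, c) contributes 0 new; branch {a=F, b=F, d=T, e=F} (c) contributes 0 new; branch {a=T, b=F, d=F, e=T} (c) contributes 0 new; branch {a=T, b=F, d=F} (e, c) contributes 0 new; branch {a=F, b=F, d=T} (e, c) contributes 0 new; branch {a=F, b=F, d=T} (e, c) contributes 0 new; branch {a=F, b=F, d=T, e=F} (c) contributes 0 new. Total: 8.

8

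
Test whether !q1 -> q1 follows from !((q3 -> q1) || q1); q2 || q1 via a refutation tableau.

No

Initial set: {!((q3 -> q1) || q1); (q2 || q1); !(!q1 -> q1)}.
!((q3 -> q1) || q1): α-rule — add !(q3 -> q1), !q1.
!(!q1 -> q1): α-rule — add !q1, !q1.
!(q3 -> q1): α-rule — add q3, !q1.
(q2 || q1): β-rule — branch into q2  //  q1.
  branch 1 (add q2):
    ○ open, literals {q1=false, q2=true, q3=true}.
  branch 2 (add q1):
    × closes — contains both q1 and !q1.
1 branch closed, 1 open.
An open branch gives a countermodel: q1=false, q2=true, q3=true (unmentioned atoms arbitrary); the premises hold there but the conclusion fails.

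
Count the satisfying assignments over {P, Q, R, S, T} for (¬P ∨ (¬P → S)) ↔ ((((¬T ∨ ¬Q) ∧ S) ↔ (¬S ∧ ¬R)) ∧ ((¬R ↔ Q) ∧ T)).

Initial set: {T ((¬P ∨ (¬P → S)) ↔ ((((¬T ∨ ¬Q) ∧ S) ↔ (¬S ∧ ¬R)) ∧ ((¬R ↔ Q) ∧ T)))}.
T ((¬P ∨ (¬P → S)) ↔ ((((¬T ∨ ¬Q) ∧ S) ↔ (¬S ∧ ¬R)) ∧ ((¬R ↔ Q) ∧ T))): β-rule — branch into T (¬P ∨ (¬P → S)), T ((((¬T ∨ ¬Q) ∧ S) ↔ (¬S ∧ ¬R)) ∧ ((¬R ↔ Q) ∧ T))  //  F (¬P ∨ (¬P → S)), F ((((¬T ∨ ¬Q) ∧ S) ↔ (¬S ∧ ¬R)) ∧ ((¬R ↔ Q) ∧ T)).
  branch 1 (add T (¬P ∨ (¬P → S)), T ((((¬T ∨ ¬Q) ∧ S) ↔ (¬S ∧ ¬R)) ∧ ((¬R ↔ Q) ∧ T))):
    T ((((¬T ∨ ¬Q) ∧ S) ↔ (¬S ∧ ¬R)) ∧ ((¬R ↔ Q) ∧ T)): α-rule — add T (((¬T ∨ ¬Q) ∧ S) ↔ (¬S ∧ ¬R)), T ((¬R ↔ Q) ∧ T).
    T ((¬R ↔ Q) ∧ T): α-rule — add T (¬R ↔ Q), T T.
    T (¬P ∨ (¬P → S)): β-rule — branch into T ¬P  //  T (¬P → S).
      branch 1.1 (add T ¬P):
        T (((¬T ∨ ¬Q) ∧ S) ↔ (¬S ∧ ¬R)): β-rule — branch into T ((¬T ∨ ¬Q) ∧ S), T (¬S ∧ ¬R)  //  F ((¬T ∨ ¬Q) ∧ S), F (¬S ∧ ¬R).
          branch 1.1.1 (add T ((¬T ∨ ¬Q) ∧ S), T (¬S ∧ ¬R)):
            T ((¬T ∨ ¬Q) ∧ S): α-rule — add T (¬T ∨ ¬Q), T S.
            T (¬S ∧ ¬R): α-rule — add T ¬S, T ¬R.
            × closes — contains both S and ¬S.
          branch 1.1.2 (add F ((¬T ∨ ¬Q) ∧ S), F (¬S ∧ ¬R)):
            T (¬R ↔ Q): β-rule — branch into T ¬R, T Q  //  F ¬R, F Q.
              branch 1.1.2.1 (add T ¬R, T Q):
                F ((¬T ∨ ¬Q) ∧ S): β-rule — branch into F (¬T ∨ ¬Q)  //  F S.
                  branch 1.1.2.1.1 (add F (¬T ∨ ¬Q)):
                    F (¬T ∨ ¬Q): α-rule — add F ¬T, F ¬Q.
                    F (¬S ∧ ¬R): β-rule — branch into F ¬S  //  F ¬R.
                      branch 1.1.2.1.1.1 (add F ¬S):
                        ○ open, literals {P=F, Q=T, R=F, S=T, T=T}.
                      branch 1.1.2.1.1.2 (add F ¬R):
                        × closes — contains both R and ¬R.
                  branch 1.1.2.1.2 (add F S):
                    F (¬S ∧ ¬R): β-rule — branch into F ¬S  //  F ¬R.
                      branch 1.1.2.1.2.1 (add F ¬S):
                        × closes — contains both S and ¬S.
                      branch 1.1.2.1.2.2 (add F ¬R):
                        × closes — contains both R and ¬R.
              branch 1.1.2.2 (add F ¬R, F Q):
                F ((¬T ∨ ¬Q) ∧ S): β-rule — branch into F (¬T ∨ ¬Q)  //  F S.
                  branch 1.1.2.2.1 (add F (¬T ∨ ¬Q)):
                    F (¬T ∨ ¬Q): α-rule — add F ¬T, F ¬Q.
                    × closes — contains both Q and ¬Q.
                  branch 1.1.2.2.2 (add F S):
                    F (¬S ∧ ¬R): β-rule — branch into F ¬S  //  F ¬R.
                      branch 1.1.2.2.2.1 (add F ¬S):
                        × closes — contains both S and ¬S.
                      branch 1.1.2.2.2.2 (add F ¬R):
                        ○ open, literals {P=F, Q=F, R=T, S=F, T=T}.
      branch 1.2 (add T (¬P → S)):
        T (((¬T ∨ ¬Q) ∧ S) ↔ (¬S ∧ ¬R)): β-rule — branch into T ((¬T ∨ ¬Q) ∧ S), T (¬S ∧ ¬R)  //  F ((¬T ∨ ¬Q) ∧ S), F (¬S ∧ ¬R).
          branch 1.2.1 (add T ((¬T ∨ ¬Q) ∧ S), T (¬S ∧ ¬R)):
            T ((¬T ∨ ¬Q) ∧ S): α-rule — add T (¬T ∨ ¬Q), T S.
            T (¬S ∧ ¬R): α-rule — add T ¬S, T ¬R.
            × closes — contains both S and ¬S.
          branch 1.2.2 (add F ((¬T ∨ ¬Q) ∧ S), F (¬S ∧ ¬R)):
            T (¬R ↔ Q): β-rule — branch into T ¬R, T Q  //  F ¬R, F Q.
              branch 1.2.2.1 (add T ¬R, T Q):
                T (¬P → S): β-rule — branch into F ¬P  //  T S.
                  branch 1.2.2.1.1 (add F ¬P):
                    F ((¬T ∨ ¬Q) ∧ S): β-rule — branch into F (¬T ∨ ¬Q)  //  F S.
                      branch 1.2.2.1.1.1 (add F (¬T ∨ ¬Q)):
                        F (¬T ∨ ¬Q): α-rule — add F ¬T, F ¬Q.
                        F (¬S ∧ ¬R): β-rule — branch into F ¬S  //  F ¬R.
                          branch 1.2.2.1.1.1.1 (add F ¬S):
                            ○ open, literals {P=T, Q=T, R=F, S=T, T=T}.
                          branch 1.2.2.1.1.1.2 (add F ¬R):
                            × closes — contains both R and ¬R.
                      branch 1.2.2.1.1.2 (add F S):
                        F (¬S ∧ ¬R): β-rule — branch into F ¬S  //  F ¬R.
                          branch 1.2.2.1.1.2.1 (add F ¬S):
                            × closes — contains both S and ¬S.
                          branch 1.2.2.1.1.2.2 (add F ¬R):
                            × closes — contains both R and ¬R.
                  branch 1.2.2.1.2 (add T S):
                    F ((¬T ∨ ¬Q) ∧ S): β-rule — branch into F (¬T ∨ ¬Q)  //  F S.
                      branch 1.2.2.1.2.1 (add F (¬T ∨ ¬Q)):
                        F (¬T ∨ ¬Q): α-rule — add F ¬T, F ¬Q.
                        F (¬S ∧ ¬R): β-rule — branch into F ¬S  //  F ¬R.
                          branch 1.2.2.1.2.1.1 (add F ¬S):
                            ○ open, literals {Q=T, R=F, S=T, T=T}.
                          branch 1.2.2.1.2.1.2 (add F ¬R):
                            × closes — contains both R and ¬R.
                      branch 1.2.2.1.2.2 (add F S):
                        × closes — contains both S and ¬S.
              branch 1.2.2.2 (add F ¬R, F Q):
                T (¬P → S): β-rule — branch into F ¬P  //  T S.
                  branch 1.2.2.2.1 (add F ¬P):
                    F ((¬T ∨ ¬Q) ∧ S): β-rule — branch into F (¬T ∨ ¬Q)  //  F S.
                      branch 1.2.2.2.1.1 (add F (¬T ∨ ¬Q)):
                        F (¬T ∨ ¬Q): α-rule — add F ¬T, F ¬Q.
                        × closes — contains both Q and ¬Q.
                      branch 1.2.2.2.1.2 (add F S):
                        F (¬S ∧ ¬R): β-rule — branch into F ¬S  //  F ¬R.
                          branch 1.2.2.2.1.2.1 (add F ¬S):
                            × closes — contains both S and ¬S.
                          branch 1.2.2.2.1.2.2 (add F ¬R):
                            ○ open, literals {P=T, Q=F, R=T, S=F, T=T}.
                  branch 1.2.2.2.2 (add T S):
                    F ((¬T ∨ ¬Q) ∧ S): β-rule — branch into F (¬T ∨ ¬Q)  //  F S.
                      branch 1.2.2.2.2.1 (add F (¬T ∨ ¬Q)):
                        F (¬T ∨ ¬Q): α-rule — add F ¬T, F ¬Q.
                        × closes — contains both Q and ¬Q.
                      branch 1.2.2.2.2.2 (add F S):
                        × closes — contains both S and ¬S.
  branch 2 (add F (¬P ∨ (¬P → S)), F ((((¬T ∨ ¬Q) ∧ S) ↔ (¬S ∧ ¬R)) ∧ ((¬R ↔ Q) ∧ T))):
    F (¬P ∨ (¬P → S)): α-rule — add F ¬P, F (¬P → S).
    F (¬P → S): α-rule — add T ¬P, F S.
    × closes — contains both P and ¬P.
17 branches closed, 5 open.
Each open branch fixes some atoms; the unmentioned ones are free. Counting distinct full assignments: branch {P=F, Q=T, R=F, S=T, T=T} (none free) contributes 1 new; branch {P=F, Q=F, R=T, S=F, T=T} (none free) contributes 1 new; branch {P=T, Q=T, R=F, S=T, T=T} (none free) contributes 1 new; branch {Q=T, R=F, S=T, T=T} (P) contributes 0 new; branch {P=T, Q=F, R=T, S=F, T=T} (none free) contributes 1 new. Total: 4.

4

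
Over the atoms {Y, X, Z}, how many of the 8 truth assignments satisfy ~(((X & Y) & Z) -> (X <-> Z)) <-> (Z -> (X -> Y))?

Initial set: {(~(((X & Y) & Z) -> (X <-> Z)) <-> (Z -> (X -> Y)))}.
(~(((X & Y) & Z) -> (X <-> Z)) <-> (Z -> (X -> Y))): β-rule — branch into ~(((X & Y) & Z) -> (X <-> Z)), (Z -> (X -> Y))  //  ~~(((X & Y) & Z) -> (X <-> Z)), ~(Z -> (X -> Y)).
  branch 1 (add ~(((X & Y) & Z) -> (X <-> Z)), (Z -> (X -> Y))):
    ~(((X & Y) & Z) -> (X <-> Z)): α-rule — add ((X & Y) & Z), ~(X <-> Z).
    ((X & Y) & Z): α-rule — add (X & Y), Z.
    (X & Y): α-rule — add X, Y.
    (Z -> (X -> Y)): β-rule — branch into ~Z  //  (X -> Y).
      branch 1.1 (add ~Z):
        × closes — contains both Z and ~Z.
      branch 1.2 (add (X -> Y)):
        ~(X <-> Z): β-rule — branch into X, ~Z  //  ~X, Z.
          branch 1.2.1 (add X, ~Z):
            × closes — contains both Z and ~Z.
          branch 1.2.2 (add ~X, Z):
            × closes — contains both X and ~X.
  branch 2 (add ~~(((X & Y) & Z) -> (X <-> Z)), ~(Z -> (X -> Y))):
    ~(Z -> (X -> Y)): α-rule — add Z, ~(X -> Y).
    ~(X -> Y): α-rule — add X, ~Y.
    ~~(((X & Y) & Z) -> (X <-> Z)): β-rule — branch into ~((X & Y) & Z)  //  (X <-> Z).
      branch 2.1 (add ~((X & Y) & Z)):
        ~((X & Y) & Z): β-rule — branch into ~(X & Y)  //  ~Z.
          branch 2.1.1 (add ~(X & Y)):
            ~(X & Y): β-rule — branch into ~X  //  ~Y.
              branch 2.1.1.1 (add ~X):
                × closes — contains both X and ~X.
              branch 2.1.1.2 (add ~Y):
                ○ open, literals {X=true, Y=false, Z=true}.
          branch 2.1.2 (add ~Z):
            × closes — contains both Z and ~Z.
      branch 2.2 (add (X <-> Z)):
        (X <-> Z): β-rule — branch into X, Z  //  ~X, ~Z.
          branch 2.2.1 (add X, Z):
            ○ open, literals {X=true, Y=false, Z=true}.
          branch 2.2.2 (add ~X, ~Z):
            × closes — contains both X and ~X.
6 branches closed, 2 open.
Each open branch fixes some atoms; the unmentioned ones are free. Counting distinct full assignments: branch {X=true, Y=false, Z=true} (none free) contributes 1 new; branch {X=true, Y=false, Z=true} (none free) contributes 0 new. Total: 1.

1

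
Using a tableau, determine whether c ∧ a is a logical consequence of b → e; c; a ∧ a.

Yes

Initial set: {(b → e); c; (a ∧ a); ¬(c ∧ a)}.
(a ∧ a): α-rule — add a, a.
(b → e): β-rule — branch into ¬b  //  e.
  branch 1 (add ¬b):
    ¬(c ∧ a): β-rule — branch into ¬c  //  ¬a.
      branch 1.1 (add ¬c):
        × closes — contains both c and ¬c.
      branch 1.2 (add ¬a):
        × closes — contains both a and ¬a.
  branch 2 (add e):
    ¬(c ∧ a): β-rule — branch into ¬c  //  ¬a.
      branch 2.1 (add ¬c):
        × closes — contains both c and ¬c.
      branch 2.2 (add ¬a):
        × closes — contains both a and ¬a.
All 4 branches close.
Every branch closed, so the premises entail the conclusion.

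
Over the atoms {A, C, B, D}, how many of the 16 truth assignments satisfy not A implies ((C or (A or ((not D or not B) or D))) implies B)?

Initial set: {(not A implies ((C or (A or ((not D or not B) or D))) implies B))}.
(not A implies ((C or (A or ((not D or not B) or D))) implies B)): β-rule — branch into not not A  //  ((C or (A or ((not D or not B) or D))) implies B).
  branch 1 (add not not A):
    ○ open, literals {A=T}.
  branch 2 (add ((C or (A or ((not D or not B) or D))) implies B)):
    ((C or (A or ((not D or not B) or D))) implies B): β-rule — branch into not (C or (A or ((not D or not B) or D)))  //  B.
      branch 2.1 (add not (C or (A or ((not D or not B) or D)))):
        not (C or (A or ((not D or not B) or D))): α-rule — add not C, not (A or ((not D or not B) or D)).
        not (A or ((not D or not B) or D)): α-rule — add not A, not ((not D or not B) or D).
        not ((not D or not B) or D): α-rule — add not (not D or not B), not D.
        not (not D or not B): α-rule — add not not D, not not B.
        × closes — contains both D and not D.
      branch 2.2 (add B):
        ○ open, literals {B=T}.
1 branch closed, 2 open.
Each open branch fixes some atoms; the unmentioned ones are free. Counting distinct full assignments: branch {A=T} (C, B, D) contributes 8 new; branch {B=T} (A, C, D) contributes 4 new. Total: 12.

12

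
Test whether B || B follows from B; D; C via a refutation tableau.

Initial set: {B; D; C; !(B || B)}.
!(B || B): α-rule — add !B, !B.
× closes — contains both B and !B.
All 1 branch closes.
Every branch closed, so the premises entail the conclusion.

Yes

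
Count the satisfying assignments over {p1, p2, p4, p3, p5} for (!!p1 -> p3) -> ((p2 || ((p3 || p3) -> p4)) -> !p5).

22

Initial set: {((!!p1 -> p3) -> ((p2 || ((p3 || p3) -> p4)) -> !p5))}.
((!!p1 -> p3) -> ((p2 || ((p3 || p3) -> p4)) -> !p5)): β-rule — branch into !(!!p1 -> p3)  //  ((p2 || ((p3 || p3) -> p4)) -> !p5).
  branch 1 (add !(!!p1 -> p3)):
    !(!!p1 -> p3): α-rule — add !!p1, !p3.
    !!p1: drop double negation, giving p1.
    ○ open, literals {p1=true, p3=false}.
  branch 2 (add ((p2 || ((p3 || p3) -> p4)) -> !p5)):
    ((p2 || ((p3 || p3) -> p4)) -> !p5): β-rule — branch into !(p2 || ((p3 || p3) -> p4))  //  !p5.
      branch 2.1 (add !(p2 || ((p3 || p3) -> p4))):
        !(p2 || ((p3 || p3) -> p4)): α-rule — add !p2, !((p3 || p3) -> p4).
        !((p3 || p3) -> p4): α-rule — add (p3 || p3), !p4.
        (p3 || p3): β-rule — branch into p3  //  p3.
          branch 2.1.1 (add p3):
            ○ open, literals {p2=false, p3=true, p4=false}.
          branch 2.1.2 (add p3):
            ○ open, literals {p2=false, p3=true, p4=false}.
      branch 2.2 (add !p5):
        ○ open, literals {p5=false}.
0 branches closed, 4 open.
Each open branch fixes some atoms; the unmentioned ones are free. Counting distinct full assignments: branch {p1=true, p3=false} (p2, p4, p5) contributes 8 new; branch {p2=false, p3=true, p4=false} (p1, p5) contributes 4 new; branch {p2=false, p3=true, p4=false} (p1, p5) contributes 0 new; branch {p5=false} (p1, p2, p4, p3) contributes 10 new. Total: 22.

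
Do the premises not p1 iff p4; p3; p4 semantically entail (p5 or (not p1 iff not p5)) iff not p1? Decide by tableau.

Yes

Initial set: {(not p1 iff p4); p3; p4; not ((p5 or (not p1 iff not p5)) iff not p1)}.
(not p1 iff p4): β-rule — branch into not p1, p4  //  not not p1, not p4.
  branch 1 (add not p1, p4):
    not ((p5 or (not p1 iff not p5)) iff not p1): β-rule — branch into (p5 or (not p1 iff not p5)), not not p1  //  not (p5 or (not p1 iff not p5)), not p1.
      branch 1.1 (add (p5 or (not p1 iff not p5)), not not p1):
        × closes — contains both p1 and not p1.
      branch 1.2 (add not (p5 or (not p1 iff not p5)), not p1):
        not (p5 or (not p1 iff not p5)): α-rule — add not p5, not (not p1 iff not p5).
        not (not p1 iff not p5): β-rule — branch into not p1, not not p5  //  not not p1, not p5.
          branch 1.2.1 (add not p1, not not p5):
            × closes — contains both p5 and not p5.
          branch 1.2.2 (add not not p1, not p5):
            × closes — contains both p1 and not p1.
  branch 2 (add not not p1, not p4):
    × closes — contains both p4 and not p4.
All 4 branches close.
Every branch closed, so the premises entail the conclusion.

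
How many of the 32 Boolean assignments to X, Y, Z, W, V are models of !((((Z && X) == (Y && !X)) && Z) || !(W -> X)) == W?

Initial set: {T (!((((Z && X) == (Y && !X)) && Z) || !(W -> X)) == W)}.
T (!((((Z && X) == (Y && !X)) && Z) || !(W -> X)) == W): β-rule — branch into T !((((Z && X) == (Y && !X)) && Z) || !(W -> X)), T W  //  F !((((Z && X) == (Y && !X)) && Z) || !(W -> X)), F W.
  branch 1 (add T !((((Z && X) == (Y && !X)) && Z) || !(W -> X)), T W):
    T !((((Z && X) == (Y && !X)) && Z) || !(W -> X)): α-rule — add F (((Z && X) == (Y && !X)) && Z), F !(W -> X).
    F (((Z && X) == (Y && !X)) && Z): β-rule — branch into F ((Z && X) == (Y && !X))  //  F Z.
      branch 1.1 (add F ((Z && X) == (Y && !X))):
        F !(W -> X): β-rule — branch into F W  //  T X.
          branch 1.1.1 (add F W):
            × closes — contains both W and !W.
          branch 1.1.2 (add T X):
            F ((Z && X) == (Y && !X)): β-rule — branch into T (Z && X), F (Y && !X)  //  F (Z && X), T (Y && !X).
              branch 1.1.2.1 (add T (Z && X), F (Y && !X)):
                T (Z && X): α-rule — add T Z, T X.
                F (Y && !X): β-rule — branch into F Y  //  F !X.
                  branch 1.1.2.1.1 (add F Y):
                    ○ open, literals {W=1, X=1, Y=0, Z=1}.
                  branch 1.1.2.1.2 (add F !X):
                    ○ open, literals {W=1, X=1, Z=1}.
              branch 1.1.2.2 (add F (Z && X), T (Y && !X)):
                T (Y && !X): α-rule — add T Y, T !X.
                × closes — contains both X and !X.
      branch 1.2 (add F Z):
        F !(W -> X): β-rule — branch into F W  //  T X.
          branch 1.2.1 (add F W):
            × closes — contains both W and !W.
          branch 1.2.2 (add T X):
            ○ open, literals {W=1, X=1, Z=0}.
  branch 2 (add F !((((Z && X) == (Y && !X)) && Z) || !(W -> X)), F W):
    F !((((Z && X) == (Y && !X)) && Z) || !(W -> X)): β-rule — branch into T (((Z && X) == (Y && !X)) && Z)  //  T !(W -> X).
      branch 2.1 (add T (((Z && X) == (Y && !X)) && Z)):
        T (((Z && X) == (Y && !X)) && Z): α-rule — add T ((Z && X) == (Y && !X)), T Z.
        T ((Z && X) == (Y && !X)): β-rule — branch into T (Z && X), T (Y && !X)  //  F (Z && X), F (Y && !X).
          branch 2.1.1 (add T (Z && X), T (Y && !X)):
            T (Z && X): α-rule — add T Z, T X.
            T (Y && !X): α-rule — add T Y, T !X.
            × closes — contains both X and !X.
          branch 2.1.2 (add F (Z && X), F (Y && !X)):
            F (Z && X): β-rule — branch into F Z  //  F X.
              branch 2.1.2.1 (add F Z):
                × closes — contains both Z and !Z.
              branch 2.1.2.2 (add F X):
                F (Y && !X): β-rule — branch into F Y  //  F !X.
                  branch 2.1.2.2.1 (add F Y):
                    ○ open, literals {W=0, X=0, Y=0, Z=1}.
                  branch 2.1.2.2.2 (add F !X):
                    × closes — contains both X and !X.
      branch 2.2 (add T !(W -> X)):
        T !(W -> X): α-rule — add T W, F X.
        × closes — contains both W and !W.
7 branches closed, 4 open.
Each open branch fixes some atoms; the unmentioned ones are free. Counting distinct full assignments: branch {W=1, X=1, Y=0, Z=1} (V) contributes 2 new; branch {W=1, X=1, Z=1} (Y, V) contributes 2 new; branch {W=1, X=1, Z=0} (Y, V) contributes 4 new; branch {W=0, X=0, Y=0, Z=1} (V) contributes 2 new. Total: 10.

10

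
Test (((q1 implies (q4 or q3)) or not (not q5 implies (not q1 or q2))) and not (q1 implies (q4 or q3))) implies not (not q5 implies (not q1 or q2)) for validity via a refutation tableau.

Assume the negation and expand:
Initial set: {F ((((q1 implies (q4 or q3)) or not (not q5 implies (not q1 or q2))) and not (q1 implies (q4 or q3))) implies not (not q5 implies (not q1 or q2)))}.
F ((((q1 implies (q4 or q3)) or not (not q5 implies (not q1 or q2))) and not (q1 implies (q4 or q3))) implies not (not q5 implies (not q1 or q2))): α-rule — add T (((q1 implies (q4 or q3)) or not (not q5 implies (not q1 or q2))) and not (q1 implies (q4 or q3))), F not (not q5 implies (not q1 or q2)).
T (((q1 implies (q4 or q3)) or not (not q5 implies (not q1 or q2))) and not (q1 implies (q4 or q3))): α-rule — add T ((q1 implies (q4 or q3)) or not (not q5 implies (not q1 or q2))), T not (q1 implies (q4 or q3)).
T not (q1 implies (q4 or q3)): α-rule — add T q1, F (q4 or q3).
F (q4 or q3): α-rule — add F q4, F q3.
F not (not q5 implies (not q1 or q2)): β-rule — branch into F not q5  //  T (not q1 or q2).
  branch 1 (add F not q5):
    T ((q1 implies (q4 or q3)) or not (not q5 implies (not q1 or q2))): β-rule — branch into T (q1 implies (q4 or q3))  //  T not (not q5 implies (not q1 or q2)).
      branch 1.1 (add T (q1 implies (q4 or q3))):
        T (q1 implies (q4 or q3)): β-rule — branch into F q1  //  T (q4 or q3).
          branch 1.1.1 (add F q1):
            × closes — contains both q1 and not q1.
          branch 1.1.2 (add T (q4 or q3)):
            T (q4 or q3): β-rule — branch into T q4  //  T q3.
              branch 1.1.2.1 (add T q4):
                × closes — contains both q4 and not q4.
              branch 1.1.2.2 (add T q3):
                × closes — contains both q3 and not q3.
      branch 1.2 (add T not (not q5 implies (not q1 or q2))):
        T not (not q5 implies (not q1 or q2)): α-rule — add T not q5, F (not q1 or q2).
        × closes — contains both q5 and not q5.
  branch 2 (add T (not q1 or q2)):
    T ((q1 implies (q4 or q3)) or not (not q5 implies (not q1 or q2))): β-rule — branch into T (q1 implies (q4 or q3))  //  T not (not q5 implies (not q1 or q2)).
      branch 2.1 (add T (q1 implies (q4 or q3))):
        T (not q1 or q2): β-rule — branch into T not q1  //  T q2.
          branch 2.1.1 (add T not q1):
            × closes — contains both q1 and not q1.
          branch 2.1.2 (add T q2):
            T (q1 implies (q4 or q3)): β-rule — branch into F q1  //  T (q4 or q3).
              branch 2.1.2.1 (add F q1):
                × closes — contains both q1 and not q1.
              branch 2.1.2.2 (add T (q4 or q3)):
                T (q4 or q3): β-rule — branch into T q4  //  T q3.
                  branch 2.1.2.2.1 (add T q4):
                    × closes — contains both q4 and not q4.
                  branch 2.1.2.2.2 (add T q3):
                    × closes — contains both q3 and not q3.
      branch 2.2 (add T not (not q5 implies (not q1 or q2))):
        T not (not q5 implies (not q1 or q2)): α-rule — add T not q5, F (not q1 or q2).
        F (not q1 or q2): α-rule — add F not q1, F q2.
        T (not q1 or q2): β-rule — branch into T not q1  //  T q2.
          branch 2.2.1 (add T not q1):
            × closes — contains both q1 and not q1.
          branch 2.2.2 (add T q2):
            × closes — contains both q2 and not q2.
All 10 branches close.
Every branch closed, so the negation is unsatisfiable and the formula is valid.

Valid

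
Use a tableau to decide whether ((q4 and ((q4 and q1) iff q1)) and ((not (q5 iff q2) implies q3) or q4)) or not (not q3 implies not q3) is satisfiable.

Satisfiable

Initial set: {(((q4 and ((q4 and q1) iff q1)) and ((not (q5 iff q2) implies q3) or q4)) or not (not q3 implies not q3))}.
(((q4 and ((q4 and q1) iff q1)) and ((not (q5 iff q2) implies q3) or q4)) or not (not q3 implies not q3)): β-rule — branch into ((q4 and ((q4 and q1) iff q1)) and ((not (q5 iff q2) implies q3) or q4))  //  not (not q3 implies not q3).
  branch 1 (add ((q4 and ((q4 and q1) iff q1)) and ((not (q5 iff q2) implies q3) or q4))):
    ((q4 and ((q4 and q1) iff q1)) and ((not (q5 iff q2) implies q3) or q4)): α-rule — add (q4 and ((q4 and q1) iff q1)), ((not (q5 iff q2) implies q3) or q4).
    (q4 and ((q4 and q1) iff q1)): α-rule — add q4, ((q4 and q1) iff q1).
    ((not (q5 iff q2) implies q3) or q4): β-rule — branch into (not (q5 iff q2) implies q3)  //  q4.
      branch 1.1 (add (not (q5 iff q2) implies q3)):
        ((q4 and q1) iff q1): β-rule — branch into (q4 and q1), q1  //  not (q4 and q1), not q1.
          branch 1.1.1 (add (q4 and q1), q1):
            (q4 and q1): α-rule — add q4, q1.
            (not (q5 iff q2) implies q3): β-rule — branch into not not (q5 iff q2)  //  q3.
              branch 1.1.1.1 (add not not (q5 iff q2)):
                not not (q5 iff q2): β-rule — branch into q5, q2  //  not q5, not q2.
                  branch 1.1.1.1.1 (add q5, q2):
                    ○ open, literals {q1=T, q2=T, q4=T, q5=T}.
                  branch 1.1.1.1.2 (add not q5, not q2):
                    ○ open, literals {q1=T, q2=F, q4=T, q5=F}.
              branch 1.1.1.2 (add q3):
                ○ open, literals {q1=T, q3=T, q4=T}.
          branch 1.1.2 (add not (q4 and q1), not q1):
            (not (q5 iff q2) implies q3): β-rule — branch into not not (q5 iff q2)  //  q3.
              branch 1.1.2.1 (add not not (q5 iff q2)):
                not (q4 and q1): β-rule — branch into not q4  //  not q1.
                  branch 1.1.2.1.1 (add not q4):
                    × closes — contains both q4 and not q4.
                  branch 1.1.2.1.2 (add not q1):
                    not not (q5 iff q2): β-rule — branch into q5, q2  //  not q5, not q2.
                      branch 1.1.2.1.2.1 (add q5, q2):
                        ○ open, literals {q1=F, q2=T, q4=T, q5=T}.
                      branch 1.1.2.1.2.2 (add not q5, not q2):
                        ○ open, literals {q1=F, q2=F, q4=T, q5=F}.
              branch 1.1.2.2 (add q3):
                not (q4 and q1): β-rule — branch into not q4  //  not q1.
                  branch 1.1.2.2.1 (add not q4):
                    × closes — contains both q4 and not q4.
                  branch 1.1.2.2.2 (add not q1):
                    ○ open, literals {q1=F, q3=T, q4=T}.
      branch 1.2 (add q4):
        ((q4 and q1) iff q1): β-rule — branch into (q4 and q1), q1  //  not (q4 and q1), not q1.
          branch 1.2.1 (add (q4 and q1), q1):
            (q4 and q1): α-rule — add q4, q1.
            ○ open, literals {q1=T, q4=T}.
          branch 1.2.2 (add not (q4 and q1), not q1):
            not (q4 and q1): β-rule — branch into not q4  //  not q1.
              branch 1.2.2.1 (add not q4):
                × closes — contains both q4 and not q4.
              branch 1.2.2.2 (add not q1):
                ○ open, literals {q1=F, q4=T}.
  branch 2 (add not (not q3 implies not q3)):
    not (not q3 implies not q3): α-rule — add not q3, not not q3.
    × closes — contains both q3 and not q3.
4 branches closed, 8 open.
An open branch gives a satisfying assignment: q1=T, q2=T, q4=T, q5=T.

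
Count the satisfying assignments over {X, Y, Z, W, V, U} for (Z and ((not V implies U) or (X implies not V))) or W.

Initial set: {T ((Z and ((not V implies U) or (X implies not V))) or W)}.
T ((Z and ((not V implies U) or (X implies not V))) or W): β-rule — branch into T (Z and ((not V implies U) or (X implies not V)))  //  T W.
  branch 1 (add T (Z and ((not V implies U) or (X implies not V)))):
    T (Z and ((not V implies U) or (X implies not V))): α-rule — add T Z, T ((not V implies U) or (X implies not V)).
    T ((not V implies U) or (X implies not V)): β-rule — branch into T (not V implies U)  //  T (X implies not V).
      branch 1.1 (add T (not V implies U)):
        T (not V implies U): β-rule — branch into F not V  //  T U.
          branch 1.1.1 (add F not V):
            ○ open, literals {V=1, Z=1}.
          branch 1.1.2 (add T U):
            ○ open, literals {U=1, Z=1}.
      branch 1.2 (add T (X implies not V)):
        T (X implies not V): β-rule — branch into F X  //  T not V.
          branch 1.2.1 (add F X):
            ○ open, literals {X=0, Z=1}.
          branch 1.2.2 (add T not V):
            ○ open, literals {V=0, Z=1}.
  branch 2 (add T W):
    ○ open, literals {W=1}.
0 branches closed, 5 open.
Each open branch fixes some atoms; the unmentioned ones are free. Counting distinct full assignments: branch {V=1, Z=1} (X, Y, W, U) contributes 16 new; branch {U=1, Z=1} (X, Y, W, V) contributes 8 new; branch {X=0, Z=1} (Y, W, V, U) contributes 4 new; branch {V=0, Z=1} (X, Y, W, U) contributes 4 new; branch {W=1} (X, Y, Z, V, U) contributes 16 new. Total: 48.

48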